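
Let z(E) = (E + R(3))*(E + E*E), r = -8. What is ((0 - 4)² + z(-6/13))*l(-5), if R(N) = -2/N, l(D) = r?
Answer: -286144/2197 ≈ -130.24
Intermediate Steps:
l(D) = -8
z(E) = (-⅔ + E)*(E + E²) (z(E) = (E - 2/3)*(E + E*E) = (E - 2*⅓)*(E + E²) = (E - ⅔)*(E + E²) = (-⅔ + E)*(E + E²))
((0 - 4)² + z(-6/13))*l(-5) = ((0 - 4)² + (-6/13)*(-2 - 6/13 + 3*(-6/13)²)/3)*(-8) = ((-4)² + (-6*1/13)*(-2 - 6*1/13 + 3*(-6*1/13)²)/3)*(-8) = (16 + (⅓)*(-6/13)*(-2 - 6/13 + 3*(-6/13)²))*(-8) = (16 + (⅓)*(-6/13)*(-2 - 6/13 + 3*(36/169)))*(-8) = (16 + (⅓)*(-6/13)*(-2 - 6/13 + 108/169))*(-8) = (16 + (⅓)*(-6/13)*(-308/169))*(-8) = (16 + 616/2197)*(-8) = (35768/2197)*(-8) = -286144/2197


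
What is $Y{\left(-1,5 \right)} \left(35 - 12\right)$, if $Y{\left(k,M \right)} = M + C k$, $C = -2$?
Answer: $161$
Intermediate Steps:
$Y{\left(k,M \right)} = M - 2 k$
$Y{\left(-1,5 \right)} \left(35 - 12\right) = \left(5 - -2\right) \left(35 - 12\right) = \left(5 + 2\right) 23 = 7 \cdot 23 = 161$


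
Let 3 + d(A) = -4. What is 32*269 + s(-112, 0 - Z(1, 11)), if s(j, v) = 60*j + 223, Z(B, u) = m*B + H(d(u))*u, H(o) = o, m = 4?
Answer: 2111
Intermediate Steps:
d(A) = -7 (d(A) = -3 - 4 = -7)
Z(B, u) = -7*u + 4*B (Z(B, u) = 4*B - 7*u = -7*u + 4*B)
s(j, v) = 223 + 60*j
32*269 + s(-112, 0 - Z(1, 11)) = 32*269 + (223 + 60*(-112)) = 8608 + (223 - 6720) = 8608 - 6497 = 2111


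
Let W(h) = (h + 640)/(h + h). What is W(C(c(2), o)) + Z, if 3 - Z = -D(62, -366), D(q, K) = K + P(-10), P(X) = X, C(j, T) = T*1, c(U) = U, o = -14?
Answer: -5535/14 ≈ -395.36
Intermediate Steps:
C(j, T) = T
W(h) = (640 + h)/(2*h) (W(h) = (640 + h)/((2*h)) = (640 + h)*(1/(2*h)) = (640 + h)/(2*h))
D(q, K) = -10 + K (D(q, K) = K - 10 = -10 + K)
Z = -373 (Z = 3 - (-1)*(-10 - 366) = 3 - (-1)*(-376) = 3 - 1*376 = 3 - 376 = -373)
W(C(c(2), o)) + Z = (1/2)*(640 - 14)/(-14) - 373 = (1/2)*(-1/14)*626 - 373 = -313/14 - 373 = -5535/14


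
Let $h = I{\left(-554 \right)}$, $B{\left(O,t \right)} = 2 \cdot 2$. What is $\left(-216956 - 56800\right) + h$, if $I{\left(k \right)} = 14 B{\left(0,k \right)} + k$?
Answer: $-274254$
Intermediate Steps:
$B{\left(O,t \right)} = 4$
$I{\left(k \right)} = 56 + k$ ($I{\left(k \right)} = 14 \cdot 4 + k = 56 + k$)
$h = -498$ ($h = 56 - 554 = -498$)
$\left(-216956 - 56800\right) + h = \left(-216956 - 56800\right) - 498 = -273756 - 498 = -274254$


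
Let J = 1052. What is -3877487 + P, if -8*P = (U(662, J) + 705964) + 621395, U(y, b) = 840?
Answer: -32348095/8 ≈ -4.0435e+6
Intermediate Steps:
P = -1328199/8 (P = -((840 + 705964) + 621395)/8 = -(706804 + 621395)/8 = -⅛*1328199 = -1328199/8 ≈ -1.6603e+5)
-3877487 + P = -3877487 - 1328199/8 = -32348095/8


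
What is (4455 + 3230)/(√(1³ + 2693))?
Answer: 7685*√2694/2694 ≈ 148.06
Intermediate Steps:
(4455 + 3230)/(√(1³ + 2693)) = 7685/(√(1 + 2693)) = 7685/(√2694) = 7685*(√2694/2694) = 7685*√2694/2694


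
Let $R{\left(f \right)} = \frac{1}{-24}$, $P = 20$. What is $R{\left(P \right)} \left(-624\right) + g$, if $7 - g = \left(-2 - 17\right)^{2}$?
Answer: $-328$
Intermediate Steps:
$R{\left(f \right)} = - \frac{1}{24}$
$g = -354$ ($g = 7 - \left(-2 - 17\right)^{2} = 7 - \left(-19\right)^{2} = 7 - 361 = -354$)
$R{\left(P \right)} \left(-624\right) + g = \left(- \frac{1}{24}\right) \left(-624\right) - 354 = 26 - 354 = -328$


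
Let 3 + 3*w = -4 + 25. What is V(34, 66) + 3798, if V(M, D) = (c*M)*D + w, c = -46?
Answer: -99420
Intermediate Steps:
w = 6 (w = -1 + (-4 + 25)/3 = -1 + (⅓)*21 = -1 + 7 = 6)
V(M, D) = 6 - 46*D*M (V(M, D) = (-46*M)*D + 6 = -46*D*M + 6 = 6 - 46*D*M)
V(34, 66) + 3798 = (6 - 46*66*34) + 3798 = (6 - 103224) + 3798 = -103218 + 3798 = -99420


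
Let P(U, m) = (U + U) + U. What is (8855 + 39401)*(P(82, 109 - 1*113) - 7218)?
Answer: -336440832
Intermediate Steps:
P(U, m) = 3*U (P(U, m) = 2*U + U = 3*U)
(8855 + 39401)*(P(82, 109 - 1*113) - 7218) = (8855 + 39401)*(3*82 - 7218) = 48256*(246 - 7218) = 48256*(-6972) = -336440832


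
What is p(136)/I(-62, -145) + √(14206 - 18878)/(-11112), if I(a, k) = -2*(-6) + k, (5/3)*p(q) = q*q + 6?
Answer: -55506/665 - I*√73/1389 ≈ -83.468 - 0.0061512*I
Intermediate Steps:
p(q) = 18/5 + 3*q²/5 (p(q) = 3*(q*q + 6)/5 = 3*(q² + 6)/5 = 3*(6 + q²)/5 = 18/5 + 3*q²/5)
I(a, k) = 12 + k
p(136)/I(-62, -145) + √(14206 - 18878)/(-11112) = (18/5 + (⅗)*136²)/(12 - 145) + √(14206 - 18878)/(-11112) = (18/5 + (⅗)*18496)/(-133) + √(-4672)*(-1/11112) = (18/5 + 55488/5)*(-1/133) + (8*I*√73)*(-1/11112) = (55506/5)*(-1/133) - I*√73/1389 = -55506/665 - I*√73/1389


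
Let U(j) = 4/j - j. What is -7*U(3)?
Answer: 35/3 ≈ 11.667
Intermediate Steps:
U(j) = -j + 4/j
-7*U(3) = -7*(-1*3 + 4/3) = -7*(-3 + 4*(⅓)) = -7*(-3 + 4/3) = -7*(-5/3) = 35/3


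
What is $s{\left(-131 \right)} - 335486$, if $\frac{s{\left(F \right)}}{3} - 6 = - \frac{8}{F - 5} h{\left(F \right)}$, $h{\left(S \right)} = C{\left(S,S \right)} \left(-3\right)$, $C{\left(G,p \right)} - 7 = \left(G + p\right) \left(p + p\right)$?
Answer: $- \frac{6320815}{17} \approx -3.7181 \cdot 10^{5}$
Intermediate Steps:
$C{\left(G,p \right)} = 7 + 2 p \left(G + p\right)$ ($C{\left(G,p \right)} = 7 + \left(G + p\right) \left(p + p\right) = 7 + \left(G + p\right) 2 p = 7 + 2 p \left(G + p\right)$)
$h{\left(S \right)} = -21 - 12 S^{2}$ ($h{\left(S \right)} = \left(7 + 2 S^{2} + 2 S S\right) \left(-3\right) = \left(7 + 2 S^{2} + 2 S^{2}\right) \left(-3\right) = \left(7 + 4 S^{2}\right) \left(-3\right) = -21 - 12 S^{2}$)
$s{\left(F \right)} = 18 - \frac{24 \left(-21 - 12 F^{2}\right)}{-5 + F}$ ($s{\left(F \right)} = 18 + 3 - \frac{8}{F - 5} \left(-21 - 12 F^{2}\right) = 18 + 3 - \frac{8}{-5 + F} \left(-21 - 12 F^{2}\right) = 18 + 3 \left(- \frac{8 \left(-21 - 12 F^{2}\right)}{-5 + F}\right) = 18 - \frac{24 \left(-21 - 12 F^{2}\right)}{-5 + F}$)
$s{\left(-131 \right)} - 335486 = \frac{18 \left(23 - 131 + 16 \left(-131\right)^{2}\right)}{-5 - 131} - 335486 = \frac{18 \left(23 - 131 + 16 \cdot 17161\right)}{-136} - 335486 = 18 \left(- \frac{1}{136}\right) \left(23 - 131 + 274576\right) - 335486 = 18 \left(- \frac{1}{136}\right) 274468 - 335486 = - \frac{617553}{17} - 335486 = - \frac{6320815}{17}$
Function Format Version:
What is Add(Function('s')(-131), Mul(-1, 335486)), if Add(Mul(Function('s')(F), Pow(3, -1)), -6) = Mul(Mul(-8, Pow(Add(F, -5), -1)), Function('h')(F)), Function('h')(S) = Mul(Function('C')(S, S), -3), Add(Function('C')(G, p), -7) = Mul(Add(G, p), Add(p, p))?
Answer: Rational(-6320815, 17) ≈ -3.7181e+5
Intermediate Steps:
Function('C')(G, p) = Add(7, Mul(2, p, Add(G, p))) (Function('C')(G, p) = Add(7, Mul(Add(G, p), Add(p, p))) = Add(7, Mul(Add(G, p), Mul(2, p))) = Add(7, Mul(2, p, Add(G, p))))
Function('h')(S) = Add(-21, Mul(-12, Pow(S, 2))) (Function('h')(S) = Mul(Add(7, Mul(2, Pow(S, 2)), Mul(2, S, S)), -3) = Mul(Add(7, Mul(2, Pow(S, 2)), Mul(2, Pow(S, 2))), -3) = Mul(Add(7, Mul(4, Pow(S, 2))), -3) = Add(-21, Mul(-12, Pow(S, 2))))
Function('s')(F) = Add(18, Mul(-24, Pow(Add(-5, F), -1), Add(-21, Mul(-12, Pow(F, 2))))) (Function('s')(F) = Add(18, Mul(3, Mul(Mul(-8, Pow(Add(F, -5), -1)), Add(-21, Mul(-12, Pow(F, 2)))))) = Add(18, Mul(3, Mul(Mul(-8, Pow(Add(-5, F), -1)), Add(-21, Mul(-12, Pow(F, 2)))))) = Add(18, Mul(3, Mul(-8, Pow(Add(-5, F), -1), Add(-21, Mul(-12, Pow(F, 2)))))) = Add(18, Mul(-24, Pow(Add(-5, F), -1), Add(-21, Mul(-12, Pow(F, 2))))))
Add(Function('s')(-131), Mul(-1, 335486)) = Add(Mul(18, Pow(Add(-5, -131), -1), Add(23, -131, Mul(16, Pow(-131, 2)))), Mul(-1, 335486)) = Add(Mul(18, Pow(-136, -1), Add(23, -131, Mul(16, 17161))), -335486) = Add(Mul(18, Rational(-1, 136), Add(23, -131, 274576)), -335486) = Add(Mul(18, Rational(-1, 136), 274468), -335486) = Add(Rational(-617553, 17), -335486) = Rational(-6320815, 17)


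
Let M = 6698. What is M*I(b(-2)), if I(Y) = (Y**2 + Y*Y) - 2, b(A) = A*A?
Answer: 200940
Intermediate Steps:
b(A) = A**2
I(Y) = -2 + 2*Y**2 (I(Y) = (Y**2 + Y**2) - 2 = 2*Y**2 - 2 = -2 + 2*Y**2)
M*I(b(-2)) = 6698*(-2 + 2*((-2)**2)**2) = 6698*(-2 + 2*4**2) = 6698*(-2 + 2*16) = 6698*(-2 + 32) = 6698*30 = 200940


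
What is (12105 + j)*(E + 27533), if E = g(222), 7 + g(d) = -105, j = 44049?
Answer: 1539798834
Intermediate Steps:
g(d) = -112 (g(d) = -7 - 105 = -112)
E = -112
(12105 + j)*(E + 27533) = (12105 + 44049)*(-112 + 27533) = 56154*27421 = 1539798834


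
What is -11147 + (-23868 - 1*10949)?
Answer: -45964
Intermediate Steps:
-11147 + (-23868 - 1*10949) = -11147 + (-23868 - 10949) = -11147 - 34817 = -45964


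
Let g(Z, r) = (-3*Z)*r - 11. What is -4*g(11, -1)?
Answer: -88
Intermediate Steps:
g(Z, r) = -11 - 3*Z*r (g(Z, r) = -3*Z*r - 11 = -11 - 3*Z*r)
-4*g(11, -1) = -4*(-11 - 3*11*(-1)) = -4*(-11 + 33) = -4*22 = -88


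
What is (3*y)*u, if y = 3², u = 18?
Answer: 486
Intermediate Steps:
y = 9
(3*y)*u = (3*9)*18 = 27*18 = 486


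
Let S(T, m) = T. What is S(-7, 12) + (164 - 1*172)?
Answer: -15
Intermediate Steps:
S(-7, 12) + (164 - 1*172) = -7 + (164 - 1*172) = -7 + (164 - 172) = -7 - 8 = -15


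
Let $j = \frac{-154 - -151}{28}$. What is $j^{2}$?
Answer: $\frac{9}{784} \approx 0.01148$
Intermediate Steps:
$j = - \frac{3}{28}$ ($j = \left(-154 + 151\right) \frac{1}{28} = \left(-3\right) \frac{1}{28} = - \frac{3}{28} \approx -0.10714$)
$j^{2} = \left(- \frac{3}{28}\right)^{2} = \frac{9}{784}$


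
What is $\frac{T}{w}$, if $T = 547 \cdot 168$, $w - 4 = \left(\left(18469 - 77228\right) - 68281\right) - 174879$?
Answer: $- \frac{91896}{301915} \approx -0.30438$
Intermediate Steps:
$w = -301915$ ($w = 4 + \left(\left(\left(18469 - 77228\right) - 68281\right) - 174879\right) = 4 - 301919 = -301915$)
$T = 91896$
$\frac{T}{w} = \frac{91896}{-301915} = 91896 \left(- \frac{1}{301915}\right) = - \frac{91896}{301915}$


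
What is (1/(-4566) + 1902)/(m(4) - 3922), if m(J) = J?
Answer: -8684531/17889588 ≈ -0.48545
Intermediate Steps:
(1/(-4566) + 1902)/(m(4) - 3922) = (1/(-4566) + 1902)/(4 - 3922) = (-1/4566 + 1902)/(-3918) = (8684531/4566)*(-1/3918) = -8684531/17889588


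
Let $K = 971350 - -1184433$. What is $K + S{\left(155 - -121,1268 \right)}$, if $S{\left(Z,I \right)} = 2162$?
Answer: $2157945$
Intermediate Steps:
$K = 2155783$ ($K = 971350 + 1184433 = 2155783$)
$K + S{\left(155 - -121,1268 \right)} = 2155783 + 2162 = 2157945$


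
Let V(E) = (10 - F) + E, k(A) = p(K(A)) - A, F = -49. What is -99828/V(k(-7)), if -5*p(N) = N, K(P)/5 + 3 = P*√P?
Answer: -1722033/1276 + 174699*I*√7/1276 ≈ -1349.6 + 362.23*I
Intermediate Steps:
K(P) = -15 + 5*P^(3/2) (K(P) = -15 + 5*(P*√P) = -15 + 5*P^(3/2))
p(N) = -N/5
k(A) = 3 - A - A^(3/2) (k(A) = -(-15 + 5*A^(3/2))/5 - A = (3 - A^(3/2)) - A = 3 - A - A^(3/2))
V(E) = 59 + E (V(E) = (10 - 1*(-49)) + E = (10 + 49) + E = 59 + E)
-99828/V(k(-7)) = -99828/(59 + (3 - 1*(-7) - (-7)^(3/2))) = -99828/(59 + (3 + 7 - (-7)*I*√7)) = -99828/(59 + (3 + 7 + 7*I*√7)) = -99828/(59 + (10 + 7*I*√7)) = -99828/(69 + 7*I*√7)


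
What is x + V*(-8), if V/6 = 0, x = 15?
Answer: 15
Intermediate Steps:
V = 0 (V = 6*0 = 0)
x + V*(-8) = 15 + 0*(-8) = 15 + 0 = 15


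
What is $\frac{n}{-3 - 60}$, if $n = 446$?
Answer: $- \frac{446}{63} \approx -7.0794$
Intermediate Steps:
$\frac{n}{-3 - 60} = \frac{446}{-3 - 60} = \frac{446}{-63} = 446 \left(- \frac{1}{63}\right) = - \frac{446}{63}$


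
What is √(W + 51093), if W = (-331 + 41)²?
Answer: √135193 ≈ 367.69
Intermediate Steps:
W = 84100 (W = (-290)² = 84100)
√(W + 51093) = √(84100 + 51093) = √135193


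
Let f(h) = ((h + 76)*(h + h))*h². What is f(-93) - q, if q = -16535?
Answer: 27364673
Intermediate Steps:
f(h) = 2*h³*(76 + h) (f(h) = ((76 + h)*(2*h))*h² = (2*h*(76 + h))*h² = 2*h³*(76 + h))
f(-93) - q = 2*(-93)³*(76 - 93) - 1*(-16535) = 2*(-804357)*(-17) + 16535 = 27348138 + 16535 = 27364673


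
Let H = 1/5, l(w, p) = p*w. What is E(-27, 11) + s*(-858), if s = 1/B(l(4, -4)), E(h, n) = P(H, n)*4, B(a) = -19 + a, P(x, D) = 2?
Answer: 1138/35 ≈ 32.514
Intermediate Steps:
H = ⅕ ≈ 0.20000
E(h, n) = 8 (E(h, n) = 2*4 = 8)
s = -1/35 (s = 1/(-19 - 4*4) = 1/(-19 - 16) = 1/(-35) = -1/35 ≈ -0.028571)
E(-27, 11) + s*(-858) = 8 - 1/35*(-858) = 8 + 858/35 = 1138/35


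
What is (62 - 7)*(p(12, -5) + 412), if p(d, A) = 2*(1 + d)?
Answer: 24090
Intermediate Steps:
p(d, A) = 2 + 2*d
(62 - 7)*(p(12, -5) + 412) = (62 - 7)*((2 + 2*12) + 412) = 55*((2 + 24) + 412) = 55*(26 + 412) = 55*438 = 24090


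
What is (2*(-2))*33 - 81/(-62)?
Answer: -8103/62 ≈ -130.69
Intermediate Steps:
(2*(-2))*33 - 81/(-62) = -4*33 - 81*(-1/62) = -132 + 81/62 = -8103/62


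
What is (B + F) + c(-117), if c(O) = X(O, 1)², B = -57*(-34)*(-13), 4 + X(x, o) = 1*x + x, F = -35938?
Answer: -4488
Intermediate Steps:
X(x, o) = -4 + 2*x (X(x, o) = -4 + (1*x + x) = -4 + (x + x) = -4 + 2*x)
B = -25194 (B = 1938*(-13) = -25194)
c(O) = (-4 + 2*O)²
(B + F) + c(-117) = (-25194 - 35938) + 4*(-2 - 117)² = -61132 + 4*(-119)² = -61132 + 4*14161 = -61132 + 56644 = -4488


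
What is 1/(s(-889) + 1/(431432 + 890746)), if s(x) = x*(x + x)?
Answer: 1322178/2089890078277 ≈ 6.3265e-7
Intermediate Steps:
s(x) = 2*x² (s(x) = x*(2*x) = 2*x²)
1/(s(-889) + 1/(431432 + 890746)) = 1/(2*(-889)² + 1/(431432 + 890746)) = 1/(2*790321 + 1/1322178) = 1/(1580642 + 1/1322178) = 1/(2089890078277/1322178) = 1322178/2089890078277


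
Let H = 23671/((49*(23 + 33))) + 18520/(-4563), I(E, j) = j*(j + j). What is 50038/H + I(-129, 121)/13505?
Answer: 8462819097312506/772376514965 ≈ 10957.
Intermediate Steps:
I(E, j) = 2*j**2 (I(E, j) = j*(2*j) = 2*j**2)
H = 57191893/12520872 (H = 23671/((49*56)) + 18520*(-1/4563) = 23671/2744 - 18520/4563 = 57191893/12520872 ≈ 4.5677)
50038/H + I(-129, 121)/13505 = 50038/(57191893/12520872) + (2*121**2)/13505 = 50038*(12520872/57191893) + (2*14641)*(1/13505) = 626519393136/57191893 + 29282*(1/13505) = 626519393136/57191893 + 29282/13505 = 8462819097312506/772376514965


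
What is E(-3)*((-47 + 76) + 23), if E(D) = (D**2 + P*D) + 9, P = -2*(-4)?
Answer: -312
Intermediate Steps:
P = 8
E(D) = 9 + D**2 + 8*D (E(D) = (D**2 + 8*D) + 9 = 9 + D**2 + 8*D)
E(-3)*((-47 + 76) + 23) = (9 + (-3)**2 + 8*(-3))*((-47 + 76) + 23) = (9 + 9 - 24)*(29 + 23) = -6*52 = -312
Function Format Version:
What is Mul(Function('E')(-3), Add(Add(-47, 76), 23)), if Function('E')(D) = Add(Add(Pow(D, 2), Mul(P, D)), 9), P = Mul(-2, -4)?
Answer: -312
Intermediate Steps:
P = 8
Function('E')(D) = Add(9, Pow(D, 2), Mul(8, D)) (Function('E')(D) = Add(Add(Pow(D, 2), Mul(8, D)), 9) = Add(9, Pow(D, 2), Mul(8, D)))
Mul(Function('E')(-3), Add(Add(-47, 76), 23)) = Mul(Add(9, Pow(-3, 2), Mul(8, -3)), Add(Add(-47, 76), 23)) = Mul(Add(9, 9, -24), Add(29, 23)) = Mul(-6, 52) = -312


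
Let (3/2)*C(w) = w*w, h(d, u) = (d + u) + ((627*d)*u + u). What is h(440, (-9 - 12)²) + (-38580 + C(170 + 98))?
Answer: 365021114/3 ≈ 1.2167e+8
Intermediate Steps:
h(d, u) = d + 2*u + 627*d*u (h(d, u) = (d + u) + (627*d*u + u) = (d + u) + (u + 627*d*u) = d + 2*u + 627*d*u)
C(w) = 2*w²/3 (C(w) = 2*(w*w)/3 = 2*w²/3)
h(440, (-9 - 12)²) + (-38580 + C(170 + 98)) = (440 + 2*(-9 - 12)² + 627*440*(-9 - 12)²) + (-38580 + 2*(170 + 98)²/3) = (440 + 2*(-21)² + 627*440*(-21)²) + (-38580 + (⅔)*268²) = (440 + 2*441 + 627*440*441) + (-38580 + (⅔)*71824) = (440 + 882 + 121663080) + (-38580 + 143648/3) = 121664402 + 27908/3 = 365021114/3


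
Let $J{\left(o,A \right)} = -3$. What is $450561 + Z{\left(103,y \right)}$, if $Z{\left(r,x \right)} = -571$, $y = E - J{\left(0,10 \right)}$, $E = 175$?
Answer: $449990$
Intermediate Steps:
$y = 178$ ($y = 175 - -3 = 175 + 3 = 178$)
$450561 + Z{\left(103,y \right)} = 450561 - 571 = 449990$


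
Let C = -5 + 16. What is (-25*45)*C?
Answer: -12375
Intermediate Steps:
C = 11
(-25*45)*C = -25*45*11 = -1125*11 = -12375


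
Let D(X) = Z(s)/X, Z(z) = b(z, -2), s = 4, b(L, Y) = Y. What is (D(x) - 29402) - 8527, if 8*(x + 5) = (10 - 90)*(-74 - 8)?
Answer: -30912137/815 ≈ -37929.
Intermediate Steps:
x = 815 (x = -5 + ((10 - 90)*(-74 - 8))/8 = -5 + (-80*(-82))/8 = -5 + (⅛)*6560 = -5 + 820 = 815)
Z(z) = -2
D(X) = -2/X
(D(x) - 29402) - 8527 = (-2/815 - 29402) - 8527 = -23962632/815 - 8527 = -30912137/815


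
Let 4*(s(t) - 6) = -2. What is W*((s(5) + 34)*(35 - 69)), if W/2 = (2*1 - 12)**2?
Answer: -268600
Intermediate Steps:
s(t) = 11/2 (s(t) = 6 + (1/4)*(-2) = 6 - 1/2 = 11/2)
W = 200 (W = 2*(2*1 - 12)**2 = 2*(2 - 12)**2 = 2*(-10)**2 = 2*100 = 200)
W*((s(5) + 34)*(35 - 69)) = 200*((11/2 + 34)*(35 - 69)) = 200*((79/2)*(-34)) = 200*(-1343) = -268600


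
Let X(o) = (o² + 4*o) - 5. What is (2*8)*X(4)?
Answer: 432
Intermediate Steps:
X(o) = -5 + o² + 4*o
(2*8)*X(4) = (2*8)*(-5 + 4² + 4*4) = 16*(-5 + 16 + 16) = 16*27 = 432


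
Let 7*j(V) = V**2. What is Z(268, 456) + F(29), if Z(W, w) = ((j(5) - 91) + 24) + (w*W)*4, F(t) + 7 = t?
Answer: 3421534/7 ≈ 4.8879e+5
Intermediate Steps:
F(t) = -7 + t
j(V) = V**2/7
Z(W, w) = -444/7 + 4*W*w (Z(W, w) = (((1/7)*5**2 - 91) + 24) + (w*W)*4 = (((1/7)*25 - 91) + 24) + (W*w)*4 = ((25/7 - 91) + 24) + 4*W*w = (-612/7 + 24) + 4*W*w = -444/7 + 4*W*w)
Z(268, 456) + F(29) = (-444/7 + 4*268*456) + (-7 + 29) = (-444/7 + 488832) + 22 = 3421380/7 + 22 = 3421534/7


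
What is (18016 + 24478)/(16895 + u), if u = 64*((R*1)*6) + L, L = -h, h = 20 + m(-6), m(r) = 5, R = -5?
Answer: 21247/7475 ≈ 2.8424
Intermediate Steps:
h = 25 (h = 20 + 5 = 25)
L = -25 (L = -1*25 = -25)
u = -1945 (u = 64*(-5*1*6) - 25 = 64*(-5*6) - 25 = 64*(-30) - 25 = -1920 - 25 = -1945)
(18016 + 24478)/(16895 + u) = (18016 + 24478)/(16895 - 1945) = 42494/14950 = 42494*(1/14950) = 21247/7475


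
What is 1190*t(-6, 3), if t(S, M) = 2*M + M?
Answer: 10710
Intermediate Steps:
t(S, M) = 3*M
1190*t(-6, 3) = 1190*(3*3) = 1190*9 = 10710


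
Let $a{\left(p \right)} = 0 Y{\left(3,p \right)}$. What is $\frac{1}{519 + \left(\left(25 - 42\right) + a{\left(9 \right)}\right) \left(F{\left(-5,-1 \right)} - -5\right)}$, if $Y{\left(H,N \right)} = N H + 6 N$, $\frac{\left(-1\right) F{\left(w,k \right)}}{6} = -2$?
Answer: $\frac{1}{230} \approx 0.0043478$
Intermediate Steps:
$F{\left(w,k \right)} = 12$ ($F{\left(w,k \right)} = \left(-6\right) \left(-2\right) = 12$)
$Y{\left(H,N \right)} = 6 N + H N$ ($Y{\left(H,N \right)} = H N + 6 N = 6 N + H N$)
$a{\left(p \right)} = 0$ ($a{\left(p \right)} = 0 p \left(6 + 3\right) = 0 p 9 = 0 \cdot 9 p = 0$)
$\frac{1}{519 + \left(\left(25 - 42\right) + a{\left(9 \right)}\right) \left(F{\left(-5,-1 \right)} - -5\right)} = \frac{1}{519 + \left(\left(25 - 42\right) + 0\right) \left(12 - -5\right)} = \frac{1}{519 + \left(-17 + 0\right) \left(12 + 5\right)} = \frac{1}{519 - 289} = \frac{1}{230}$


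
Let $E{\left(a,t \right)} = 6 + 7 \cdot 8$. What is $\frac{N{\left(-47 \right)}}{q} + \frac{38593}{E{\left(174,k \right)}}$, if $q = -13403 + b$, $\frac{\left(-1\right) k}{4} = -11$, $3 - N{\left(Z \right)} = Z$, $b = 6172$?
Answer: $\frac{279062883}{448322} \approx 622.46$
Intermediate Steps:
$N{\left(Z \right)} = 3 - Z$
$k = 44$ ($k = \left(-4\right) \left(-11\right) = 44$)
$q = -7231$ ($q = -13403 + 6172 = -7231$)
$E{\left(a,t \right)} = 62$ ($E{\left(a,t \right)} = 6 + 56 = 62$)
$\frac{N{\left(-47 \right)}}{q} + \frac{38593}{E{\left(174,k \right)}} = \frac{3 - -47}{-7231} + \frac{38593}{62} = \left(3 + 47\right) \left(- \frac{1}{7231}\right) + 38593 \cdot \frac{1}{62} = 50 \left(- \frac{1}{7231}\right) + \frac{38593}{62} = - \frac{50}{7231} + \frac{38593}{62} = \frac{279062883}{448322}$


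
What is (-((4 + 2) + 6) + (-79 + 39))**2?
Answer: 2704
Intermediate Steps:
(-((4 + 2) + 6) + (-79 + 39))**2 = (-(6 + 6) - 40)**2 = (-1*12 - 40)**2 = (-12 - 40)**2 = (-52)**2 = 2704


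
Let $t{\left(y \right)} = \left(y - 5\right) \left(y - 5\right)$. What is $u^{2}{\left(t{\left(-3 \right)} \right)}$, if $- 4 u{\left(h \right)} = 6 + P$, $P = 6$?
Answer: $9$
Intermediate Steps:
$t{\left(y \right)} = \left(-5 + y\right)^{2}$ ($t{\left(y \right)} = \left(-5 + y\right) \left(-5 + y\right) = \left(-5 + y\right)^{2}$)
$u{\left(h \right)} = -3$ ($u{\left(h \right)} = - \frac{6 + 6}{4} = \left(- \frac{1}{4}\right) 12 = -3$)
$u^{2}{\left(t{\left(-3 \right)} \right)} = \left(-3\right)^{2} = 9$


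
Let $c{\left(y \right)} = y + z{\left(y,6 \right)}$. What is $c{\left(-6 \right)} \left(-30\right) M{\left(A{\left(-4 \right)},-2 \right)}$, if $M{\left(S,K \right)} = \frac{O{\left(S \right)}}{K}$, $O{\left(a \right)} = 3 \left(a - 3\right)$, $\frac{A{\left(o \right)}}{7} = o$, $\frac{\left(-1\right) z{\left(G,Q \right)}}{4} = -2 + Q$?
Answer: $30690$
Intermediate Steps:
$z{\left(G,Q \right)} = 8 - 4 Q$ ($z{\left(G,Q \right)} = - 4 \left(-2 + Q\right) = 8 - 4 Q$)
$A{\left(o \right)} = 7 o$
$O{\left(a \right)} = -9 + 3 a$ ($O{\left(a \right)} = 3 \left(-3 + a\right) = -9 + 3 a$)
$c{\left(y \right)} = -16 + y$ ($c{\left(y \right)} = y + \left(8 - 24\right) = y - 16 = -16 + y$)
$M{\left(S,K \right)} = \frac{-9 + 3 S}{K}$
$c{\left(-6 \right)} \left(-30\right) M{\left(A{\left(-4 \right)},-2 \right)} = \left(-16 - 6\right) \left(-30\right) \frac{3 \left(-3 + 7 \left(-4\right)\right)}{-2} = \left(-22\right) \left(-30\right) 3 \left(- \frac{1}{2}\right) \left(-3 - 28\right) = 660 \cdot 3 \left(- \frac{1}{2}\right) \left(-31\right) = 660 \cdot \frac{93}{2} = 30690$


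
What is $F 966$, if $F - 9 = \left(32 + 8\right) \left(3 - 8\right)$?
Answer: $-184506$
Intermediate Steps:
$F = -191$ ($F = 9 + \left(32 + 8\right) \left(3 - 8\right) = 9 + 40 \left(-5\right) = 9 - 200 = -191$)
$F 966 = \left(-191\right) 966 = -184506$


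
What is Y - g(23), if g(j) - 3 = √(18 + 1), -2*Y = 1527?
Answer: -1533/2 - √19 ≈ -770.86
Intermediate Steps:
Y = -1527/2 (Y = -½*1527 = -1527/2 ≈ -763.50)
g(j) = 3 + √19 (g(j) = 3 + √(18 + 1) = 3 + √19)
Y - g(23) = -1527/2 - (3 + √19) = -1527/2 + (-3 - √19) = -1533/2 - √19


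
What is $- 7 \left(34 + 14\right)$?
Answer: $-336$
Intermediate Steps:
$- 7 \left(34 + 14\right) = \left(-7\right) 48 = -336$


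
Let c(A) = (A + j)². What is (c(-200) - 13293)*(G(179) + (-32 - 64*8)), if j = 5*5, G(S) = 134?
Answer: -7106120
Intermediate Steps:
j = 25
c(A) = (25 + A)² (c(A) = (A + 25)² = (25 + A)²)
(c(-200) - 13293)*(G(179) + (-32 - 64*8)) = ((25 - 200)² - 13293)*(134 + (-32 - 64*8)) = ((-175)² - 13293)*(134 + (-32 - 512)) = (30625 - 13293)*(134 - 544) = 17332*(-410) = -7106120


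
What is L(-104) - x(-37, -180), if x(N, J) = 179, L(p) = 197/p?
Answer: -18813/104 ≈ -180.89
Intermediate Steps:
L(-104) - x(-37, -180) = 197/(-104) - 1*179 = 197*(-1/104) - 179 = -197/104 - 179 = -18813/104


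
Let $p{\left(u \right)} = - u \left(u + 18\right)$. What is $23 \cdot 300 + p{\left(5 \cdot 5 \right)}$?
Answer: $5825$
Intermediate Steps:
$p{\left(u \right)} = - u \left(18 + u\right)$
$23 \cdot 300 + p{\left(5 \cdot 5 \right)} = 23 \cdot 300 - 5 \cdot 5 \left(18 + 5 \cdot 5\right) = 6900 - 25 \left(18 + 25\right) = 6900 - 25 \cdot 43 = 6900 - 1075 = 5825$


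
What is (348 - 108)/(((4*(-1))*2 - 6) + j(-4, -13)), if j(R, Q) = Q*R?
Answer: 120/19 ≈ 6.3158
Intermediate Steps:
(348 - 108)/(((4*(-1))*2 - 6) + j(-4, -13)) = (348 - 108)/(((4*(-1))*2 - 6) - 13*(-4)) = 240/((-4*2 - 6) + 52) = 240/((-8 - 6) + 52) = 240/(-14 + 52) = 240/38 = 240*(1/38) = 120/19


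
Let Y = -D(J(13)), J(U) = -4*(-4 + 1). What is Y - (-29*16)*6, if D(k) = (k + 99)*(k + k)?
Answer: 120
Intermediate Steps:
J(U) = 12 (J(U) = -4*(-3) = 12)
D(k) = 2*k*(99 + k) (D(k) = (99 + k)*(2*k) = 2*k*(99 + k))
Y = -2664 (Y = -2*12*(99 + 12) = -2*12*111 = -1*2664 = -2664)
Y - (-29*16)*6 = -2664 - (-29*16)*6 = -2664 - (-464)*6 = -2664 - 1*(-2784) = -2664 + 2784 = 120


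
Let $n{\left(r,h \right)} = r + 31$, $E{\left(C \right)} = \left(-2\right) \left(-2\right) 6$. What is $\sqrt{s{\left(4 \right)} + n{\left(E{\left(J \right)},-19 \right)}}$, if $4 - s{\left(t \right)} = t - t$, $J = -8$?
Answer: $\sqrt{59} \approx 7.6811$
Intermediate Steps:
$s{\left(t \right)} = 4$ ($s{\left(t \right)} = 4 - \left(t - t\right) = 4 - 0 = 4 + 0 = 4$)
$E{\left(C \right)} = 24$ ($E{\left(C \right)} = 4 \cdot 6 = 24$)
$n{\left(r,h \right)} = 31 + r$
$\sqrt{s{\left(4 \right)} + n{\left(E{\left(J \right)},-19 \right)}} = \sqrt{4 + \left(31 + 24\right)} = \sqrt{4 + 55} = \sqrt{59}$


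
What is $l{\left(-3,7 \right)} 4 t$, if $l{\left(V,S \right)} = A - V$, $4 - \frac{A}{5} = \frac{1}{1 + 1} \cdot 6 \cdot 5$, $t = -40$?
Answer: $8320$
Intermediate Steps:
$A = -55$ ($A = 20 - 5 \frac{1}{1 + 1} \cdot 6 \cdot 5 = 20 - 5 \cdot \frac{1}{2} \cdot 6 \cdot 5 = 20 - 5 \cdot 3 \cdot 5 = 20 - 75 = -55$)
$l{\left(V,S \right)} = -55 - V$
$l{\left(-3,7 \right)} 4 t = \left(-55 - -3\right) 4 \left(-40\right) = \left(-55 + 3\right) 4 \left(-40\right) = \left(-52\right) 4 \left(-40\right) = \left(-208\right) \left(-40\right) = 8320$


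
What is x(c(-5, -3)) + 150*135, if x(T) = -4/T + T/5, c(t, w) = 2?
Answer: 101242/5 ≈ 20248.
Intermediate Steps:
x(T) = -4/T + T/5 (x(T) = -4/T + T*(⅕) = -4/T + T/5)
x(c(-5, -3)) + 150*135 = (-4/2 + (⅕)*2) + 150*135 = (-4*½ + ⅖) + 20250 = (-2 + ⅖) + 20250 = -8/5 + 20250 = 101242/5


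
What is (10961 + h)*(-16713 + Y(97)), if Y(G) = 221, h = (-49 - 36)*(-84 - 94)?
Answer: -430292772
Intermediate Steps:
h = 15130 (h = -85*(-178) = 15130)
(10961 + h)*(-16713 + Y(97)) = (10961 + 15130)*(-16713 + 221) = 26091*(-16492) = -430292772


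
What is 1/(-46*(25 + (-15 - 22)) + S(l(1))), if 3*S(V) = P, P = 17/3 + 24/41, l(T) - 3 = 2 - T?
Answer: 369/204457 ≈ 0.0018048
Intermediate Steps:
l(T) = 5 - T (l(T) = 3 + (2 - T) = 5 - T)
P = 769/123 (P = 17*(⅓) + 24*(1/41) = 17/3 + 24/41 = 769/123 ≈ 6.2520)
S(V) = 769/369 (S(V) = (⅓)*(769/123) = 769/369)
1/(-46*(25 + (-15 - 22)) + S(l(1))) = 1/(-46*(25 + (-15 - 22)) + 769/369) = 1/(-46*(25 - 37) + 769/369) = 1/(-46*(-12) + 769/369) = 1/(552 + 769/369) = 1/(204457/369) = 369/204457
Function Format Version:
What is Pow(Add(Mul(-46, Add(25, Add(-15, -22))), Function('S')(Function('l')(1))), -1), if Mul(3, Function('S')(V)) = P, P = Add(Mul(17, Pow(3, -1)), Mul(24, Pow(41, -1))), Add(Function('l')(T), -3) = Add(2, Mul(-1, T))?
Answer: Rational(369, 204457) ≈ 0.0018048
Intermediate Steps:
Function('l')(T) = Add(5, Mul(-1, T)) (Function('l')(T) = Add(3, Add(2, Mul(-1, T))) = Add(5, Mul(-1, T)))
P = Rational(769, 123) (P = Add(Mul(17, Rational(1, 3)), Mul(24, Rational(1, 41))) = Add(Rational(17, 3), Rational(24, 41)) = Rational(769, 123) ≈ 6.2520)
Function('S')(V) = Rational(769, 369) (Function('S')(V) = Mul(Rational(1, 3), Rational(769, 123)) = Rational(769, 369))
Pow(Add(Mul(-46, Add(25, Add(-15, -22))), Function('S')(Function('l')(1))), -1) = Pow(Add(Mul(-46, Add(25, Add(-15, -22))), Rational(769, 369)), -1) = Pow(Add(Mul(-46, Add(25, -37)), Rational(769, 369)), -1) = Pow(Add(Mul(-46, -12), Rational(769, 369)), -1) = Pow(Add(552, Rational(769, 369)), -1) = Pow(Rational(204457, 369), -1) = Rational(369, 204457)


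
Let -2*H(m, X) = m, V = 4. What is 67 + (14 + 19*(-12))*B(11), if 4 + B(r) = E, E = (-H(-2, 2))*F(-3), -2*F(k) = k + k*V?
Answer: 2528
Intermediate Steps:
H(m, X) = -m/2
F(k) = -5*k/2 (F(k) = -(k + k*4)/2 = -(k + 4*k)/2 = -5*k/2)
E = -15/2 (E = (-(-1)*(-2)/2)*(-5/2*(-3)) = -1*1*(15/2) = -1*15/2 = -15/2 ≈ -7.5000)
B(r) = -23/2 (B(r) = -4 - 15/2 = -23/2)
67 + (14 + 19*(-12))*B(11) = 67 + (14 + 19*(-12))*(-23/2) = 67 + (14 - 228)*(-23/2) = 67 - 214*(-23/2) = 67 + 2461 = 2528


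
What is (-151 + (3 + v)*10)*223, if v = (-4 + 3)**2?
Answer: -24753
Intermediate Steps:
v = 1 (v = (-1)**2 = 1)
(-151 + (3 + v)*10)*223 = (-151 + (3 + 1)*10)*223 = (-151 + 4*10)*223 = (-151 + 40)*223 = -111*223 = -24753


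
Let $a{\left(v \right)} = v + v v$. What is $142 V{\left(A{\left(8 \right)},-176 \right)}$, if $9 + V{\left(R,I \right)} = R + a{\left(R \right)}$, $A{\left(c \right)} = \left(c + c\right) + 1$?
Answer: $44588$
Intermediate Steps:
$A{\left(c \right)} = 1 + 2 c$ ($A{\left(c \right)} = 2 c + 1 = 1 + 2 c$)
$a{\left(v \right)} = v + v^{2}$
$V{\left(R,I \right)} = -9 + R + R \left(1 + R\right)$ ($V{\left(R,I \right)} = -9 + \left(R + R \left(1 + R\right)\right) = -9 + R + R \left(1 + R\right)$)
$142 V{\left(A{\left(8 \right)},-176 \right)} = 142 \left(-9 + \left(1 + 2 \cdot 8\right) + \left(1 + 2 \cdot 8\right) \left(1 + \left(1 + 2 \cdot 8\right)\right)\right) = 142 \left(-9 + \left(1 + 16\right) + \left(1 + 16\right) \left(1 + \left(1 + 16\right)\right)\right) = 142 \left(-9 + 17 + 17 \left(1 + 17\right)\right) = 142 \left(-9 + 17 + 17 \cdot 18\right) = 142 \left(-9 + 17 + 306\right) = 142 \cdot 314 = 44588$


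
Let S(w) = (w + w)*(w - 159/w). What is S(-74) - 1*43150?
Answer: -32516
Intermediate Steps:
S(w) = 2*w*(w - 159/w) (S(w) = (2*w)*(w - 159/w) = 2*w*(w - 159/w))
S(-74) - 1*43150 = (-318 + 2*(-74)²) - 1*43150 = (-318 + 2*5476) - 43150 = (-318 + 10952) - 43150 = 10634 - 43150 = -32516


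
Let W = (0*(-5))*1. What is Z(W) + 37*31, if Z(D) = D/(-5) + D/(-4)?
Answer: 1147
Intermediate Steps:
W = 0 (W = 0*1 = 0)
Z(D) = -9*D/20 (Z(D) = D*(-1/5) + D*(-1/4) = -D/5 - D/4 = -9*D/20)
Z(W) + 37*31 = -9/20*0 + 37*31 = 0 + 1147 = 1147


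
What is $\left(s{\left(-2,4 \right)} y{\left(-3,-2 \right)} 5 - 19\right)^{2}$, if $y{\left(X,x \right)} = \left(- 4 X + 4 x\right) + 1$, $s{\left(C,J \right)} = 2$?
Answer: $961$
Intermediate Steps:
$y{\left(X,x \right)} = 1 - 4 X + 4 x$
$\left(s{\left(-2,4 \right)} y{\left(-3,-2 \right)} 5 - 19\right)^{2} = \left(2 \left(1 - -12 + 4 \left(-2\right)\right) 5 - 19\right)^{2} = \left(2 \left(1 + 12 - 8\right) 5 - 19\right)^{2} = \left(2 \cdot 5 \cdot 5 - 19\right)^{2} = \left(10 \cdot 5 - 19\right)^{2} = \left(50 - 19\right)^{2} = 31^{2} = 961$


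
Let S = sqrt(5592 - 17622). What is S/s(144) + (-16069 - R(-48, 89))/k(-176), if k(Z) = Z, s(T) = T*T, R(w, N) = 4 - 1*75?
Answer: 7999/88 + I*sqrt(12030)/20736 ≈ 90.898 + 0.0052894*I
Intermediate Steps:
R(w, N) = -71 (R(w, N) = 4 - 75 = -71)
s(T) = T**2
S = I*sqrt(12030) (S = sqrt(-12030) = I*sqrt(12030) ≈ 109.68*I)
S/s(144) + (-16069 - R(-48, 89))/k(-176) = (I*sqrt(12030))/(144**2) + (-16069 - 1*(-71))/(-176) = (I*sqrt(12030))/20736 + (-16069 + 71)*(-1/176) = (I*sqrt(12030))*(1/20736) - 15998*(-1/176) = I*sqrt(12030)/20736 + 7999/88 = 7999/88 + I*sqrt(12030)/20736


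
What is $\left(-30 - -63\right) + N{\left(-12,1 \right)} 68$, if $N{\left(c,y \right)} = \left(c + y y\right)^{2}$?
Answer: $8261$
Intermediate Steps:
$N{\left(c,y \right)} = \left(c + y^{2}\right)^{2}$
$\left(-30 - -63\right) + N{\left(-12,1 \right)} 68 = \left(-30 - -63\right) + \left(-12 + 1^{2}\right)^{2} \cdot 68 = \left(-30 + 63\right) + \left(-12 + 1\right)^{2} \cdot 68 = 33 + \left(-11\right)^{2} \cdot 68 = 33 + 121 \cdot 68 = 33 + 8228 = 8261$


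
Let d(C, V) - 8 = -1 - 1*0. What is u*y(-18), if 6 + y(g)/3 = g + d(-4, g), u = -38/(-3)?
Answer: -646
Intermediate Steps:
d(C, V) = 7 (d(C, V) = 8 + (-1 - 1*0) = 8 + (-1 + 0) = 8 - 1 = 7)
u = 38/3 (u = -38*(-⅓) = 38/3 ≈ 12.667)
y(g) = 3 + 3*g (y(g) = -18 + 3*(g + 7) = -18 + 3*(7 + g) = -18 + (21 + 3*g) = 3 + 3*g)
u*y(-18) = 38*(3 + 3*(-18))/3 = 38*(3 - 54)/3 = (38/3)*(-51) = -646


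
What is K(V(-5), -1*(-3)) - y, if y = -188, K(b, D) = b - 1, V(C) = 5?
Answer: 192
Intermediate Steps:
K(b, D) = -1 + b
K(V(-5), -1*(-3)) - y = (-1 + 5) - 1*(-188) = 4 + 188 = 192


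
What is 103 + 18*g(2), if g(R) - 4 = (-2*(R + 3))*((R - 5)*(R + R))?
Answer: 2335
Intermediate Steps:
g(R) = 4 + 2*R*(-6 - 2*R)*(-5 + R) (g(R) = 4 + (-2*(R + 3))*((R - 5)*(R + R)) = 4 + (-2*(3 + R))*((-5 + R)*(2*R)) = 4 + (-6 - 2*R)*(2*R*(-5 + R)) = 4 + 2*R*(-6 - 2*R)*(-5 + R))
103 + 18*g(2) = 103 + 18*(4 - 4*2³ + 8*2² + 60*2) = 103 + 18*(4 - 4*8 + 8*4 + 120) = 103 + 18*(4 - 32 + 32 + 120) = 103 + 18*124 = 103 + 2232 = 2335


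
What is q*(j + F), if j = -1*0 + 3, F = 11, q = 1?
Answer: 14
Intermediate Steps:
j = 3 (j = 0 + 3 = 3)
q*(j + F) = 1*(3 + 11) = 1*14 = 14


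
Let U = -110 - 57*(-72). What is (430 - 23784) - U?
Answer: -27348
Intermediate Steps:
U = 3994 (U = -110 + 4104 = 3994)
(430 - 23784) - U = (430 - 23784) - 1*3994 = -23354 - 3994 = -27348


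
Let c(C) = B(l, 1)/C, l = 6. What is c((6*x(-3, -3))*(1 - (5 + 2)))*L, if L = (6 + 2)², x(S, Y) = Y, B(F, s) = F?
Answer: 32/9 ≈ 3.5556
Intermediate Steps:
L = 64 (L = 8² = 64)
c(C) = 6/C
c((6*x(-3, -3))*(1 - (5 + 2)))*L = (6/(((6*(-3))*(1 - (5 + 2)))))*64 = (6/((-18*(1 - 1*7))))*64 = (6/((-18*(1 - 7))))*64 = (6/((-18*(-6))))*64 = (6/108)*64 = (6*(1/108))*64 = (1/18)*64 = 32/9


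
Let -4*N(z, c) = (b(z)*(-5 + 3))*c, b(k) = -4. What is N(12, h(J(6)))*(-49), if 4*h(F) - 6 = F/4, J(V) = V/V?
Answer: 1225/8 ≈ 153.13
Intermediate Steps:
J(V) = 1
h(F) = 3/2 + F/16 (h(F) = 3/2 + (F/4)/4 = 3/2 + F/16)
N(z, c) = -2*c (N(z, c) = -(-4*(-5 + 3))*c/4 = -(-4*(-2))*c/4 = -2*c)
N(12, h(J(6)))*(-49) = -2*(3/2 + (1/16)*1)*(-49) = -2*(3/2 + 1/16)*(-49) = -2*25/16*(-49) = -25/8*(-49) = 1225/8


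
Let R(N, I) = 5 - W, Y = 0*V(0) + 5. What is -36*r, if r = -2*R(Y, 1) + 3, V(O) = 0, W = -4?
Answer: 540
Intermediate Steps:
Y = 5 (Y = 0*0 + 5 = 0 + 5 = 5)
R(N, I) = 9 (R(N, I) = 5 - 1*(-4) = 5 + 4 = 9)
r = -15 (r = -2*9 + 3 = -18 + 3 = -15)
-36*r = -36*(-15) = 540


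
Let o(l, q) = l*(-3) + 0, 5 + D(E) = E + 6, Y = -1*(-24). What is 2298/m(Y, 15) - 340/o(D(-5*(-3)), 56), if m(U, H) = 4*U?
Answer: 1489/48 ≈ 31.021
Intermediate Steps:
Y = 24
D(E) = 1 + E (D(E) = -5 + (E + 6) = -5 + (6 + E) = 1 + E)
o(l, q) = -3*l (o(l, q) = -3*l + 0 = -3*l)
2298/m(Y, 15) - 340/o(D(-5*(-3)), 56) = 2298/((4*24)) - 340*(-1/(3*(1 - 5*(-3)))) = 2298/96 - 340*(-1/(3*(1 + 15))) = 2298*(1/96) - 340/((-3*16)) = 383/16 - 340/(-48) = 383/16 - 340*(-1/48) = 383/16 + 85/12 = 1489/48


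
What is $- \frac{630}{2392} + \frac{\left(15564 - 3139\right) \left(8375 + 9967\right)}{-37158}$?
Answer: $- \frac{45429887895}{7406828} \approx -6133.5$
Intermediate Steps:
$- \frac{630}{2392} + \frac{\left(15564 - 3139\right) \left(8375 + 9967\right)}{-37158} = \left(-630\right) \frac{1}{2392} + 12425 \cdot 18342 \left(- \frac{1}{37158}\right) = - \frac{315}{1196} + 227899350 \left(- \frac{1}{37158}\right) = - \frac{315}{1196} - \frac{37983225}{6193} = - \frac{45429887895}{7406828}$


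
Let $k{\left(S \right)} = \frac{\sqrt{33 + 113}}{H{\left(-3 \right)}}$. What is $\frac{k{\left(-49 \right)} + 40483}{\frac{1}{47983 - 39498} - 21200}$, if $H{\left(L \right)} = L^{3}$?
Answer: $- \frac{343498255}{179881999} + \frac{8485 \sqrt{146}}{4856813973} \approx -1.9096$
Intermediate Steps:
$k{\left(S \right)} = - \frac{\sqrt{146}}{27}$ ($k{\left(S \right)} = \frac{\sqrt{33 + 113}}{\left(-3\right)^{3}} = \frac{\sqrt{146}}{-27} = \sqrt{146} \left(- \frac{1}{27}\right) = - \frac{\sqrt{146}}{27}$)
$\frac{k{\left(-49 \right)} + 40483}{\frac{1}{47983 - 39498} - 21200} = \frac{- \frac{\sqrt{146}}{27} + 40483}{\frac{1}{47983 - 39498} - 21200} = \frac{40483 - \frac{\sqrt{146}}{27}}{\frac{1}{8485} - 21200} = \frac{40483 - \frac{\sqrt{146}}{27}}{- \frac{179881999}{8485}} = \left(40483 - \frac{\sqrt{146}}{27}\right) \left(- \frac{8485}{179881999}\right) = - \frac{343498255}{179881999} + \frac{8485 \sqrt{146}}{4856813973}$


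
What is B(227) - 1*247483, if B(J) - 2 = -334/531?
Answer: -131412745/531 ≈ -2.4748e+5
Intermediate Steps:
B(J) = 728/531 (B(J) = 2 - 334/531 = 728/531)
B(227) - 1*247483 = 728/531 - 1*247483 = 728/531 - 247483 = -131412745/531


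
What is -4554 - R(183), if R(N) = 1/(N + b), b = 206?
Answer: -1771507/389 ≈ -4554.0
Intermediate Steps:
R(N) = 1/(206 + N) (R(N) = 1/(N + 206) = 1/(206 + N))
-4554 - R(183) = -4554 - 1/(206 + 183) = -4554 - 1/389 = -1771507/389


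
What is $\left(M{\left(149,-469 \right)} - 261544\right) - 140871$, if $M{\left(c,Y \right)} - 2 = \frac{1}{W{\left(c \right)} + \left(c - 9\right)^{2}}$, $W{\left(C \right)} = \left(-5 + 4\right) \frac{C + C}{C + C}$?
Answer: $- \frac{7886892386}{19599} \approx -4.0241 \cdot 10^{5}$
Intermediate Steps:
$W{\left(C \right)} = -1$ ($W{\left(C \right)} = - \frac{2 C}{2 C} = - 2 C \frac{1}{2 C} = \left(-1\right) 1 = -1$)
$M{\left(c,Y \right)} = 2 + \frac{1}{-1 + \left(-9 + c\right)^{2}}$ ($M{\left(c,Y \right)} = 2 + \frac{1}{-1 + \left(c - 9\right)^{2}} = 2 + \frac{1}{-1 + \left(-9 + c\right)^{2}}$)
$\left(M{\left(149,-469 \right)} - 261544\right) - 140871 = \left(\frac{-1 + 2 \left(-9 + 149\right)^{2}}{-1 + \left(-9 + 149\right)^{2}} - 261544\right) - 140871 = \left(\frac{-1 + 2 \cdot 140^{2}}{-1 + 140^{2}} - 261544\right) + \left(-155666 + 14795\right) = \left(\frac{-1 + 2 \cdot 19600}{-1 + 19600} - 261544\right) - 140871 = \left(\frac{-1 + 39200}{19599} - 261544\right) - 140871 = \left(\frac{1}{19599} \cdot 39199 - 261544\right) - 140871 = \left(\frac{39199}{19599} - 261544\right) - 140871 = - \frac{5125961657}{19599} - 140871 = - \frac{7886892386}{19599}$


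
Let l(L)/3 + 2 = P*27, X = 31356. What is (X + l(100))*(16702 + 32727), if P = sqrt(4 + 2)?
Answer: 1549599150 + 4003749*sqrt(6) ≈ 1.5594e+9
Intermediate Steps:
P = sqrt(6) ≈ 2.4495
l(L) = -6 + 81*sqrt(6) (l(L) = -6 + 3*(sqrt(6)*27) = -6 + 3*(27*sqrt(6)) = -6 + 81*sqrt(6))
(X + l(100))*(16702 + 32727) = (31356 + (-6 + 81*sqrt(6)))*(16702 + 32727) = (31350 + 81*sqrt(6))*49429 = 1549599150 + 4003749*sqrt(6)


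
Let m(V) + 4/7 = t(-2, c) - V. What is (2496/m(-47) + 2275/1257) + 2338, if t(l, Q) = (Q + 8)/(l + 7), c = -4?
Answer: 1657172531/692607 ≈ 2392.7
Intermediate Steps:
t(l, Q) = (8 + Q)/(7 + l)
m(V) = 8/35 - V (m(V) = -4/7 + ((8 - 4)/(7 - 2) - V) = -4/7 + (4/5 - V) = 8/35 - V)
(2496/m(-47) + 2275/1257) + 2338 = (2496/(8/35 - 1*(-47)) + 2275/1257) + 2338 = (2496/(8/35 + 47) + 2275*(1/1257)) + 2338 = (2496/(1653/35) + 2275/1257) + 2338 = (2496*(35/1653) + 2275/1257) + 2338 = (29120/551 + 2275/1257) + 2338 = 37857365/692607 + 2338 = 1657172531/692607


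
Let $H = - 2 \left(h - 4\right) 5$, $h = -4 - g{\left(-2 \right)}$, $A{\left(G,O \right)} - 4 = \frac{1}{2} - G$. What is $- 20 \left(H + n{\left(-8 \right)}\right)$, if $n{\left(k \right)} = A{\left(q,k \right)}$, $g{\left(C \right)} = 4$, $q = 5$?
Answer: $-2390$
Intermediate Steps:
$A{\left(G,O \right)} = \frac{9}{2} - G$ ($A{\left(G,O \right)} = 4 - \left(- \frac{1}{2} + G\right) = \frac{9}{2} - G$)
$n{\left(k \right)} = - \frac{1}{2}$ ($n{\left(k \right)} = \frac{9}{2} - 5 = - \frac{1}{2}$)
$h = -8$ ($h = -4 - 4 = -8$)
$H = 120$ ($H = - 2 \left(-8 - 4\right) 5 = - 2 \left(\left(-12\right) 5\right) = \left(-2\right) \left(-60\right) = 120$)
$- 20 \left(H + n{\left(-8 \right)}\right) = - 20 \left(120 - \frac{1}{2}\right) = \left(-20\right) \frac{239}{2} = -2390$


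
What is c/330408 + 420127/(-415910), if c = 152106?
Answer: -6295909613/11451665940 ≈ -0.54978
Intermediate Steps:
c/330408 + 420127/(-415910) = 152106/330408 + 420127/(-415910) = 152106*(1/330408) + 420127*(-1/415910) = 25351/55068 - 420127/415910 = -6295909613/11451665940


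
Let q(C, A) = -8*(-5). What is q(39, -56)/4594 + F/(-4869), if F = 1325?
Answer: -2946145/11184093 ≈ -0.26342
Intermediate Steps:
q(C, A) = 40
q(39, -56)/4594 + F/(-4869) = 40/4594 + 1325/(-4869) = 40*(1/4594) + 1325*(-1/4869) = 20/2297 - 1325/4869 = -2946145/11184093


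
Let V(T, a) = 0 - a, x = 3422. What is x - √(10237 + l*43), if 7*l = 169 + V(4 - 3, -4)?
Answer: 3422 - √553686/7 ≈ 3315.7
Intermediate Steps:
V(T, a) = -a
l = 173/7 (l = (169 - 1*(-4))/7 = (169 + 4)/7 = (⅐)*173 = 173/7 ≈ 24.714)
x - √(10237 + l*43) = 3422 - √(10237 + (173/7)*43) = 3422 - √(10237 + 7439/7) = 3422 - √(79098/7) = 3422 - √553686/7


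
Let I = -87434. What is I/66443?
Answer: -87434/66443 ≈ -1.3159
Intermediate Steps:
I/66443 = -87434/66443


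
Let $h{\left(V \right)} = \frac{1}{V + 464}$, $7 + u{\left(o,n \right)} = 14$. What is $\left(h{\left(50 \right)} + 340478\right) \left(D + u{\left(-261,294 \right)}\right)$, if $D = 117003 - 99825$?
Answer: $\frac{3007472834205}{514} \approx 5.8511 \cdot 10^{9}$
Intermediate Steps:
$u{\left(o,n \right)} = 7$ ($u{\left(o,n \right)} = -7 + 14 = 7$)
$h{\left(V \right)} = \frac{1}{464 + V}$
$D = 17178$
$\left(h{\left(50 \right)} + 340478\right) \left(D + u{\left(-261,294 \right)}\right) = \left(\frac{1}{464 + 50} + 340478\right) \left(17178 + 7\right) = \left(\frac{1}{514} + 340478\right) 17185 = \frac{175005693}{514} \cdot 17185 = \frac{3007472834205}{514}$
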